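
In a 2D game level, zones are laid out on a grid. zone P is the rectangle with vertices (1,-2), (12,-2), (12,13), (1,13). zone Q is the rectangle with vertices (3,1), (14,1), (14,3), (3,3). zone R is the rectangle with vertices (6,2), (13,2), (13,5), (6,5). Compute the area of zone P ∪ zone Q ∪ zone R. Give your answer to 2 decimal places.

By inclusion–exclusion:
Individual areas: |zone P| = 165, |zone Q| = 22, |zone R| = 21.
|zone P∩zone Q|: x∈[3,12], y∈[1,3] → 9·2 = 18.
|zone P∩zone R|: x∈[6,12], y∈[2,5] → 6·3 = 18.
|zone Q∩zone R|: x∈[6,13], y∈[2,3] → 7·1 = 7.
|zone P∩zone Q∩zone R| = 6.
|zone P ∪ zone Q ∪ zone R| = 208 − 43 + 6 = 171.00.

171.00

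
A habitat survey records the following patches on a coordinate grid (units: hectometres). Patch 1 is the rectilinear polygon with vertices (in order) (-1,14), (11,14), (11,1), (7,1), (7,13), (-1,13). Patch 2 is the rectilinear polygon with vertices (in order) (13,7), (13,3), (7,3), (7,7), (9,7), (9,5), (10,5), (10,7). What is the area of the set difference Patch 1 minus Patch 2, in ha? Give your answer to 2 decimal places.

|Patch 1| = 60, |Patch 1∩Patch 2| = 14.
|Patch 1 ∖ Patch 2| = |Patch 1| − |Patch 1∩Patch 2| = 60 − 14 = 46.00.

46.00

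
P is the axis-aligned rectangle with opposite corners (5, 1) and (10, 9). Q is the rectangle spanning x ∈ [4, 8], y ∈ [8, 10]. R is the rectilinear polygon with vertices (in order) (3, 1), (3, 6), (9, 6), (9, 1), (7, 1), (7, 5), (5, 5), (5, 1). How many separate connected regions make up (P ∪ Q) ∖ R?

2

(P ∪ Q) ∖ R splits into 2 disjoint pieces (area 25, area 8).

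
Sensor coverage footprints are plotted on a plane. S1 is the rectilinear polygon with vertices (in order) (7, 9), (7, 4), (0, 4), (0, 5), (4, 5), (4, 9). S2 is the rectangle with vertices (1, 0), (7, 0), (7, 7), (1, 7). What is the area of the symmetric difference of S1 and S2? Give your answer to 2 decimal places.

37.00

|S1| = 19, |S2| = 42, |S1∩S2| = 12.
|S1 △ S2| = |S1| + |S2| − 2·|S1∩S2| = 19 + 42 − 24 = 37.00.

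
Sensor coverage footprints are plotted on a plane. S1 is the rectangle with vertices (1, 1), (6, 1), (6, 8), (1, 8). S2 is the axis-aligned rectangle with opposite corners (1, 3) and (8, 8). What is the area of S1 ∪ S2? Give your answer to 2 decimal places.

45.00

By inclusion–exclusion:
Individual areas: |S1| = 35, |S2| = 35.
|S1∩S2|: x∈[1,6], y∈[3,8] → 5·5 = 25.
|S1 ∪ S2| = 70 − 25 = 45.00.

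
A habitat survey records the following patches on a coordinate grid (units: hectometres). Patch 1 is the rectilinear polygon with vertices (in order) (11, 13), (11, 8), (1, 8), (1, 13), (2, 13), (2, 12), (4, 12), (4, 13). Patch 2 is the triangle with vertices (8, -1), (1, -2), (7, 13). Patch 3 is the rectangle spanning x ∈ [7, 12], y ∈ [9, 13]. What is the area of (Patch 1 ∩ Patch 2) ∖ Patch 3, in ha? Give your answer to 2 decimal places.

5.32

|Patch 1 ∩ Patch 2| = 5.8929.
|(Patch 1 ∩ Patch 2) ∩ Patch 3| = 0.5714.
|(Patch 1 ∩ Patch 2) ∖ Patch 3| = 5.8929 − 0.5714 = 5.32.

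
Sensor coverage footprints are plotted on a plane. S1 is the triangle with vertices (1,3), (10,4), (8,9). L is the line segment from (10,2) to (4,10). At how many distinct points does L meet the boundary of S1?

2

The segment meets the boundary at (6.022,7.304), (8.615,3.846).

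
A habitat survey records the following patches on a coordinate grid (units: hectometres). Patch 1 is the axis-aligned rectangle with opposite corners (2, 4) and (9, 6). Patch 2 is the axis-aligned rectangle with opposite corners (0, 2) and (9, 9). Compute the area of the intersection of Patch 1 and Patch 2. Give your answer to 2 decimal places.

14.00

|Patch 1∩Patch 2|: x∈[2,9], y∈[4,6] → 7·2 = 14.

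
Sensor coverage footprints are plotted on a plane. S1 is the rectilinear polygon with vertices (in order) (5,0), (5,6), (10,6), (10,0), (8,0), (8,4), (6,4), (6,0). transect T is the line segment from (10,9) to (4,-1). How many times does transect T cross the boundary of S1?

The segment meets the boundary at (6,2.333), (7,4), (8.2,6), (5,0.667).

4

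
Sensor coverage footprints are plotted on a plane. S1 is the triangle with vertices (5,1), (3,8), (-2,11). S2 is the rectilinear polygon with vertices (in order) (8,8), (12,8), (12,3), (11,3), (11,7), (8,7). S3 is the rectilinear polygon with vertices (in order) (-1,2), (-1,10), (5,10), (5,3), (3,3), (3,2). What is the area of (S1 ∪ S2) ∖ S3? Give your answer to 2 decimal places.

9.38

|S1 ∪ S2| = 22.5.
|(S1 ∪ S2) ∩ S3| = 13.1238.
|(S1 ∪ S2) ∖ S3| = 22.5 − 13.1238 = 9.38.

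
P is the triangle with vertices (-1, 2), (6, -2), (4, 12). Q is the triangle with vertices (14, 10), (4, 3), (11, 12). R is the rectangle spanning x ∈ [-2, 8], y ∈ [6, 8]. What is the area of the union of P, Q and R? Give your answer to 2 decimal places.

76.92

By inclusion–exclusion:
Individual areas: |P| = 45, |Q| = 20.5, |R| = 20.
|P∩Q| = 0.3718.
|P∩R| = 6.4286.
|Q∩R| = 1.7778.
|P∩Q∩R| = 0.
|P ∪ Q ∪ R| = 85.5 − 8.5782 + 0 = 76.92.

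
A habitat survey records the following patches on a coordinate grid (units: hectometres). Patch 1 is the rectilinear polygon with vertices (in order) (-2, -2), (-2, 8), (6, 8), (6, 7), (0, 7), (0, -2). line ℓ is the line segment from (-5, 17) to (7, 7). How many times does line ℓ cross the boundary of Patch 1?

The segment meets the boundary at (6,7.833), (5.8,8).

2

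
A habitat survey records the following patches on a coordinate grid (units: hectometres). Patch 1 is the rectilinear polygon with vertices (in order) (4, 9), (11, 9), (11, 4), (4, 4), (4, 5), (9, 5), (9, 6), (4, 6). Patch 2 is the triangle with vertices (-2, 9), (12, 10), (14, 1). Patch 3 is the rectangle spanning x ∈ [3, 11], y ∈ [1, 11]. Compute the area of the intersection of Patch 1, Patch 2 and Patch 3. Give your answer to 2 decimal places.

27.00

The intersection is the polygon with vertices (11,4), (8,4), (6,5), (9,5), (9,6), (4,6), (4,9), (11,9).
By the shoelace formula its area is 27.00.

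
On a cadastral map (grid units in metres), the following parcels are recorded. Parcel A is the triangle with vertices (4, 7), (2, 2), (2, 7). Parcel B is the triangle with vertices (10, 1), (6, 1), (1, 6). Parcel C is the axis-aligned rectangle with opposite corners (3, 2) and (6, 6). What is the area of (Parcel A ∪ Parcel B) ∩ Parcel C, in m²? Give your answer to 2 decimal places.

The region (Parcel A ∪ Parcel B) ∩ Parcel C is the polygon with vertices (6,3.222), (6,2), (5,2), (3,4), (3,6), (3.6,6), (3.127,4.818).
By the shoelace formula its area is 4.59.

4.59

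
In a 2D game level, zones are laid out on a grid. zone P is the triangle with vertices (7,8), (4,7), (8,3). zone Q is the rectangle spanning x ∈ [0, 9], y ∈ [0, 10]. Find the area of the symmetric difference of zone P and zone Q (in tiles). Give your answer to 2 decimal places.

|zone P| = 8, |zone Q| = 90, |zone P∩zone Q| = 8.
|zone P △ zone Q| = |zone P| + |zone Q| − 2·|zone P∩zone Q| = 8 + 90 − 16 = 82.00.

82.00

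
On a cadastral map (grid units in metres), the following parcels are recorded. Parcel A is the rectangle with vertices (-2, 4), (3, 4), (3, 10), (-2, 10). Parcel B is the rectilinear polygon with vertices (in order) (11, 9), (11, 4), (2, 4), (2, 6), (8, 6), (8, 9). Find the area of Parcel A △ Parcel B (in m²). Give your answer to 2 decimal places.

|Parcel A| = 30, |Parcel B| = 27, |Parcel A∩Parcel B| = 2.
|Parcel A △ Parcel B| = |Parcel A| + |Parcel B| − 2·|Parcel A∩Parcel B| = 30 + 27 − 4 = 53.00.

53.00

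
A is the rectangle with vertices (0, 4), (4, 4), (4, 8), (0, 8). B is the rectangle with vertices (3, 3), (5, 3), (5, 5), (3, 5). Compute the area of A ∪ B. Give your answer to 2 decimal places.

By inclusion–exclusion:
Individual areas: |A| = 16, |B| = 4.
|A∩B|: x∈[3,4], y∈[4,5] → 1·1 = 1.
|A ∪ B| = 20 − 1 = 19.00.

19.00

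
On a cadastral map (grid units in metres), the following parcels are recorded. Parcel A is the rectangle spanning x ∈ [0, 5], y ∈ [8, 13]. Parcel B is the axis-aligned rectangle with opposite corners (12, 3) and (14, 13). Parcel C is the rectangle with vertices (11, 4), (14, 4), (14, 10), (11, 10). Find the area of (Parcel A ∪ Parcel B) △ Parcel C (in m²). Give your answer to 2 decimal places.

39.00

|Parcel A ∪ Parcel B| = 45.
|(Parcel A ∪ Parcel B) ∩ Parcel C| = 12.
|(Parcel A ∪ Parcel B) △ Parcel C| = 45 + 18 − 24 = 39.00.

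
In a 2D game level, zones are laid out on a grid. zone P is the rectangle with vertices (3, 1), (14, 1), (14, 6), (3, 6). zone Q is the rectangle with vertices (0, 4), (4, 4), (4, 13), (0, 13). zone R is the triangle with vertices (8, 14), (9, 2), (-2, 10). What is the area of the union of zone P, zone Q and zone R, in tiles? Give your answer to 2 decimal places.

122.72

By inclusion–exclusion:
Individual areas: |zone P| = 55, |zone Q| = 36, |zone R| = 62.
|zone P∩zone Q|: x∈[3,4], y∈[4,6] → 1·2 = 2.
|zone P∩zone R| = 10.3333.
|zone Q∩zone R| = 18.0364.
|zone P∩zone Q∩zone R| = 0.0909.
|zone P ∪ zone Q ∪ zone R| = 153 − 30.3697 + 0.0909 = 122.72.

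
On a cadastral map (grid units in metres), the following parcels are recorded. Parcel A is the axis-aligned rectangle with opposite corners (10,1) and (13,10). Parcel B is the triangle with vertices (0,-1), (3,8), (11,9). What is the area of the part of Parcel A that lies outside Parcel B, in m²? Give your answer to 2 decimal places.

26.61

|Parcel A| = 27, |Parcel A∩Parcel B| = 0.392.
|Parcel A ∖ Parcel B| = |Parcel A| − |Parcel A∩Parcel B| = 27 − 0.392 = 26.61.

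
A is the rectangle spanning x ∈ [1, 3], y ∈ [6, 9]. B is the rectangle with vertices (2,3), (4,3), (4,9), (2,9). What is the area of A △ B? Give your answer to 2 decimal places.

|A∩B|: x∈[2,3], y∈[6,9] → 1·3 = 3.
|A △ B| = |A| + |B| − 2·|A∩B| = 6 + 12 − 6 = 12.00.

12.00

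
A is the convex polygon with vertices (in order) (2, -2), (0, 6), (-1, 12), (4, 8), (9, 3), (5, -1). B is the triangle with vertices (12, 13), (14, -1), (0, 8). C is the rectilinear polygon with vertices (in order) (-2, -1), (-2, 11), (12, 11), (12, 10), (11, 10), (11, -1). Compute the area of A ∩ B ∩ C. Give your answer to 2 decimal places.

15.54

The intersection is the polygon with vertices (9,3), (8.522,2.522), (0,8), (2.63,9.096), (4,8).
By the shoelace formula its area is 15.54.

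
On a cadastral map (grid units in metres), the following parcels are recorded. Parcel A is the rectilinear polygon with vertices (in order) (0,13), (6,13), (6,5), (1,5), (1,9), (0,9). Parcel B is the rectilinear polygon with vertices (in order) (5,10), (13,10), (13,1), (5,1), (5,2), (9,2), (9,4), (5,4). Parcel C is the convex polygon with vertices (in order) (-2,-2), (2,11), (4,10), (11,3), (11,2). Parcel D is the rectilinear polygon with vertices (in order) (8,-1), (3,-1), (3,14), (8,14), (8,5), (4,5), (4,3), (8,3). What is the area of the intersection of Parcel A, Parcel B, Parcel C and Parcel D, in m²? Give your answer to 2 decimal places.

3.50

The intersection is the polygon with vertices (5,9), (6,8), (6,5), (5,5).
By the shoelace formula its area is 3.50.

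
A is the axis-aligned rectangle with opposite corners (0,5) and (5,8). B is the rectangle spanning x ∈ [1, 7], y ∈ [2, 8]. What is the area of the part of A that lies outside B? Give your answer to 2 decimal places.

|A∩B|: x∈[1,5], y∈[5,8] → 4·3 = 12.
|A| = 15.
|A ∖ B| = |A| − |A∩B| = 15 − 12 = 3.00.

3.00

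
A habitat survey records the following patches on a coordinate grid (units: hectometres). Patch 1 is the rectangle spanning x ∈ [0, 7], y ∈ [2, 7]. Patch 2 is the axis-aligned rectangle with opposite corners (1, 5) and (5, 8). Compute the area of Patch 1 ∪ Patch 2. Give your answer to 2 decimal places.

By inclusion–exclusion:
Individual areas: |Patch 1| = 35, |Patch 2| = 12.
|Patch 1∩Patch 2|: x∈[1,5], y∈[5,7] → 4·2 = 8.
|Patch 1 ∪ Patch 2| = 47 − 8 = 39.00.

39.00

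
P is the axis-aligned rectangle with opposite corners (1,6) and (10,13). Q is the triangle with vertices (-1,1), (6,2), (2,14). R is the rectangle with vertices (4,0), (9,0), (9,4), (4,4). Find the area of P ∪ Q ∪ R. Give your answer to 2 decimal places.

107.16

By inclusion–exclusion:
Individual areas: |P| = 63, |Q| = 44, |R| = 20.
|P∩Q| = 16.2179.
|P∩R| = 0 (no overlap).
|Q∩R| = 3.619.
|P∩Q∩R| = 0.
|P ∪ Q ∪ R| = 127 − 19.837 + 0 = 107.16.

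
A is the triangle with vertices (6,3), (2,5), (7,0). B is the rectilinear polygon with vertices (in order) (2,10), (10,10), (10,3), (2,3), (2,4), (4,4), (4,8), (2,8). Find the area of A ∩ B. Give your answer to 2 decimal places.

The intersection is the polygon with vertices (6,3), (4,3), (3,4), (4,4).
By the shoelace formula its area is 1.50.

1.50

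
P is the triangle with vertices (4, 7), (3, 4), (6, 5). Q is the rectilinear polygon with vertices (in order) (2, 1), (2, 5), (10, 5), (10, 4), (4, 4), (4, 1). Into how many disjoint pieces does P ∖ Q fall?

1

P ∖ Q is a single connected region.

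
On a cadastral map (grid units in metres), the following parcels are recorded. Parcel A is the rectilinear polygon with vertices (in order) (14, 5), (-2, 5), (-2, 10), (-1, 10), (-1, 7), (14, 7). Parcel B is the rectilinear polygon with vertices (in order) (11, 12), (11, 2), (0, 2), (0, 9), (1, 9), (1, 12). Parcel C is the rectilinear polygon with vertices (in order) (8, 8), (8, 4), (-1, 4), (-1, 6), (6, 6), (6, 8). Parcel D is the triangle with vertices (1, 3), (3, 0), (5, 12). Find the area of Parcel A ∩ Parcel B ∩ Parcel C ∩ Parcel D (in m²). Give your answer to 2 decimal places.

1.81

The intersection is the polygon with vertices (4,6), (3.833,5), (1.889,5), (2.333,6).
By the shoelace formula its area is 1.81.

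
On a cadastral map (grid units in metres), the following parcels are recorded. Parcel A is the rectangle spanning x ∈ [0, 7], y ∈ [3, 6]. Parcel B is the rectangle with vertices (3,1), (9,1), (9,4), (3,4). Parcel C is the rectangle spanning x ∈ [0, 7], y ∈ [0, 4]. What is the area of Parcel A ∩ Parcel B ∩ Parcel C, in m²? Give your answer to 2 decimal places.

The intersection is the polygon with vertices (3,3), (3,4), (7,4), (7,3).
By the shoelace formula its area is 4.00.

4.00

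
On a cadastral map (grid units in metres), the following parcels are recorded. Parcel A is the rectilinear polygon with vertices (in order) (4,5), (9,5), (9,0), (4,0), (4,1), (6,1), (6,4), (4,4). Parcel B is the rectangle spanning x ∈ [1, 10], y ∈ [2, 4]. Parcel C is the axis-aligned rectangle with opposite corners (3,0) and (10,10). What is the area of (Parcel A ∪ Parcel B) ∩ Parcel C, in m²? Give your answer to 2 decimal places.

27.00

|Parcel A ∪ Parcel B| = 31.
|(Parcel A ∪ Parcel B) ∩ Parcel C| = 27.00.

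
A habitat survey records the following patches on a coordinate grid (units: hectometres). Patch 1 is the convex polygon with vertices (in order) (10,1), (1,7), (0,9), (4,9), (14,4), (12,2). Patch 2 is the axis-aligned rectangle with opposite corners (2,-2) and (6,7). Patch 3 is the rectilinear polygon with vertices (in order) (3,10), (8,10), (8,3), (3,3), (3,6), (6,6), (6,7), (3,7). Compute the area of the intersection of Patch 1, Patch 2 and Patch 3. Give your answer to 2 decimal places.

4.00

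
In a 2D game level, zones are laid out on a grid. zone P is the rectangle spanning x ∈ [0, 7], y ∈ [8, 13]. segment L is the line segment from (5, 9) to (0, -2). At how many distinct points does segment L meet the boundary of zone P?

1

The segment meets the boundary at (4.545,8).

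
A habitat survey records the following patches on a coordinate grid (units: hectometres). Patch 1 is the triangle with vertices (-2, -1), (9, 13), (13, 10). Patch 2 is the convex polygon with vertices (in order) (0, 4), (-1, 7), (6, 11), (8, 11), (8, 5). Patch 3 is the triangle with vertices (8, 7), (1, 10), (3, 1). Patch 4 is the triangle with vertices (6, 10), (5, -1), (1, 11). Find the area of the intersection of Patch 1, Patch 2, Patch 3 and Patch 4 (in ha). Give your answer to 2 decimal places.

The intersection is the polygon with vertices (3.2,4.4), (2.915,5.255), (5.221,8.191), (5.812,7.938), (5.517,4.69).
By the shoelace formula its area is 6.50.

6.50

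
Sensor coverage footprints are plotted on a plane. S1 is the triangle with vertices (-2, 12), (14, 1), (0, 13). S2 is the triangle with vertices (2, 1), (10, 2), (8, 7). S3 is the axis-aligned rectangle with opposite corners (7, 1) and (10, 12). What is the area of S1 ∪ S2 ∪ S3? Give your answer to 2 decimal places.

60.13

By inclusion–exclusion:
Individual areas: |S1| = 19, |S2| = 21, |S3| = 33.
|S1∩S2| = 1.5901.
|S1∩S3| = 2.7991.
|S2∩S3| = 10.0625.
|S1∩S2∩S3| = 1.5797.
|S1 ∪ S2 ∪ S3| = 73 − 14.4517 + 1.5797 = 60.13.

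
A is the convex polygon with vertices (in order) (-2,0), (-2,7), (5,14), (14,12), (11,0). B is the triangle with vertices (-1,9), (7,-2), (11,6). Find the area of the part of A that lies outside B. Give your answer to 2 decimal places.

121.14

|A| = 172.5, |A∩B| = 51.356.
|A ∖ B| = |A| − |A∩B| = 172.5 − 51.356 = 121.14.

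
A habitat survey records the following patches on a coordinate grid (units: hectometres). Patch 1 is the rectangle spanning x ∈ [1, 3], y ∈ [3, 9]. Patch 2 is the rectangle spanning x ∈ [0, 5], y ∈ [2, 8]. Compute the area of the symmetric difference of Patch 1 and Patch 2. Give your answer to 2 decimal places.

22.00

|Patch 1∩Patch 2|: x∈[1,3], y∈[3,8] → 2·5 = 10.
|Patch 1 △ Patch 2| = |Patch 1| + |Patch 2| − 2·|Patch 1∩Patch 2| = 12 + 30 − 20 = 22.00.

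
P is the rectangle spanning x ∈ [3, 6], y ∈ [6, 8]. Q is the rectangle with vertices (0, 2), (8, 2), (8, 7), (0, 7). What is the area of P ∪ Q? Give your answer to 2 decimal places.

By inclusion–exclusion:
Individual areas: |P| = 6, |Q| = 40.
|P∩Q|: x∈[3,6], y∈[6,7] → 3·1 = 3.
|P ∪ Q| = 46 − 3 = 43.00.

43.00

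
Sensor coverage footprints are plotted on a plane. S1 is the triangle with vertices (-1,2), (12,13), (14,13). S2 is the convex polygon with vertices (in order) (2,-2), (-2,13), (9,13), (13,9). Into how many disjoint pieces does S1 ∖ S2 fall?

2

S1 ∖ S2 splits into 2 disjoint pieces (area 0.1439, area 3.226).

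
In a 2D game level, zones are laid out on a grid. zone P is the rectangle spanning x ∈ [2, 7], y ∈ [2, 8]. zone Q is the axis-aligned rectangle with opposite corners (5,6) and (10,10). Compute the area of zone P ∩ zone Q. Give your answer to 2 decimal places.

|zone P∩zone Q|: x∈[5,7], y∈[6,8] → 2·2 = 4.

4.00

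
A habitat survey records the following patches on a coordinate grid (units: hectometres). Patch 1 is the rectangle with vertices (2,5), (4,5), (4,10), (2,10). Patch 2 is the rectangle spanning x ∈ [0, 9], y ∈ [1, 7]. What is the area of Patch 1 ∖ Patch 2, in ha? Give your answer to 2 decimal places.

|Patch 1∩Patch 2|: x∈[2,4], y∈[5,7] → 2·2 = 4.
|Patch 1| = 10.
|Patch 1 ∖ Patch 2| = |Patch 1| − |Patch 1∩Patch 2| = 10 − 4 = 6.00.

6.00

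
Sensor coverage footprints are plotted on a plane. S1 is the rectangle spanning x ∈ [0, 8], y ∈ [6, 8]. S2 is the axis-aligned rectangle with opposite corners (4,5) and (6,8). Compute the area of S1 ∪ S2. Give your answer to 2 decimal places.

By inclusion–exclusion:
Individual areas: |S1| = 16, |S2| = 6.
|S1∩S2|: x∈[4,6], y∈[6,8] → 2·2 = 4.
|S1 ∪ S2| = 22 − 4 = 18.00.

18.00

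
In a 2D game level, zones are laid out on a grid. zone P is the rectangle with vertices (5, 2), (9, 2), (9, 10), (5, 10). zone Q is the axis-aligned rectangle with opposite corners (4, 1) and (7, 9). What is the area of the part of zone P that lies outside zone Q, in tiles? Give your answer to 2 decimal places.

|zone P∩zone Q|: x∈[5,7], y∈[2,9] → 2·7 = 14.
|zone P| = 32.
|zone P ∖ zone Q| = |zone P| − |zone P∩zone Q| = 32 − 14 = 18.00.

18.00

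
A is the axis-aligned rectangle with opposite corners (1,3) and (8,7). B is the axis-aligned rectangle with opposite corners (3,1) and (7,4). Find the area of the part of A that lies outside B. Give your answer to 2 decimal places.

|A∩B|: x∈[3,7], y∈[3,4] → 4·1 = 4.
|A| = 28.
|A ∖ B| = |A| − |A∩B| = 28 − 4 = 24.00.

24.00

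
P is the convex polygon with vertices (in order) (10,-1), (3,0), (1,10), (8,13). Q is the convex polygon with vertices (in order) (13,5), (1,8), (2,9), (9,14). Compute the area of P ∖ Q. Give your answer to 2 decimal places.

|P| = 86, |P∩Q| = 28.6266.
|P ∖ Q| = |P| − |P∩Q| = 86 − 28.6266 = 57.37.

57.37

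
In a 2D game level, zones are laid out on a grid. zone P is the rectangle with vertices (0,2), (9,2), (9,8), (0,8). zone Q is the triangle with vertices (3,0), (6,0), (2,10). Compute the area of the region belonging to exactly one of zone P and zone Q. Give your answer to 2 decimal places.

51.00

|zone P| = 54, |zone Q| = 15, |zone P∩zone Q| = 9.
|zone P △ zone Q| = |zone P| + |zone Q| − 2·|zone P∩zone Q| = 54 + 15 − 18 = 51.00.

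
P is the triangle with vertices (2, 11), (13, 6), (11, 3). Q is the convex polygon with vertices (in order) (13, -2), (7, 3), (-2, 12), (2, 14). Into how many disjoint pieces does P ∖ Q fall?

1

P ∖ Q is a single connected region.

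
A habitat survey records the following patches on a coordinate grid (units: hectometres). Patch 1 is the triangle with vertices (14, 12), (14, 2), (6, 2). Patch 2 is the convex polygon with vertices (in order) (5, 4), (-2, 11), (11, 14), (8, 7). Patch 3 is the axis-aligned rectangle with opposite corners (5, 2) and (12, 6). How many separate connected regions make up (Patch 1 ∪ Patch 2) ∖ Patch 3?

(Patch 1 ∪ Patch 2) ∖ Patch 3 splits into 2 disjoint pieces (area 22.4, area 60).

2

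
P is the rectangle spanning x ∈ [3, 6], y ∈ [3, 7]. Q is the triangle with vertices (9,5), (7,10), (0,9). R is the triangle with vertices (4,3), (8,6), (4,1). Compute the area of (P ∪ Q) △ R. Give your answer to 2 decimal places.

31.12

|P ∪ Q| = 30.
|(P ∪ Q) ∩ R| = 1.4381.
|(P ∪ Q) △ R| = 30 + 4 − 2.8762 = 31.12.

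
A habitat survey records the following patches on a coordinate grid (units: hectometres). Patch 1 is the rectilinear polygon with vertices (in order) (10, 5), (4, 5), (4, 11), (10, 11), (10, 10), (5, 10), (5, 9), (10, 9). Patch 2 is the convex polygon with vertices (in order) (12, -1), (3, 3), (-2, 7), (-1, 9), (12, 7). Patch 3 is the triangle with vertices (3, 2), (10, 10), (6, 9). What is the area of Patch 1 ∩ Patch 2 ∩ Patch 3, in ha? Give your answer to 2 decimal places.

5.51

The intersection is the polygon with vertices (7.924,7.627), (5.625,5), (4.286,5), (5.567,7.99).
By the shoelace formula its area is 5.51.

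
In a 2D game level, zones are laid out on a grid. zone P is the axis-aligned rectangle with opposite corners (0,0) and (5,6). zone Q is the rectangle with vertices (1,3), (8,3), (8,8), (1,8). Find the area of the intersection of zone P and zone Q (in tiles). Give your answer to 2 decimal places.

|zone P∩zone Q|: x∈[1,5], y∈[3,6] → 4·3 = 12.

12.00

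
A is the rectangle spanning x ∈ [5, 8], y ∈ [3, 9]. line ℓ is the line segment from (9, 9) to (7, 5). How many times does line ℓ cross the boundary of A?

1

The segment meets the boundary at (8,7).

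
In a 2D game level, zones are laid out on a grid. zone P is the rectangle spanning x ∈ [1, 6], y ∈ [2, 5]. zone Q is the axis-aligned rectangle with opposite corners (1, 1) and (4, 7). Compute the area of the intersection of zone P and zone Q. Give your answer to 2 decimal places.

9.00

|zone P∩zone Q|: x∈[1,4], y∈[2,5] → 3·3 = 9.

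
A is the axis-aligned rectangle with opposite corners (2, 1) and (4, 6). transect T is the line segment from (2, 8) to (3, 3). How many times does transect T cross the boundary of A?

1

The segment meets the boundary at (2.4,6).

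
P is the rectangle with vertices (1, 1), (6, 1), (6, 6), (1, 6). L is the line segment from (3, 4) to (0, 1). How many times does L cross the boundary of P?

1

The segment meets the boundary at (1,2).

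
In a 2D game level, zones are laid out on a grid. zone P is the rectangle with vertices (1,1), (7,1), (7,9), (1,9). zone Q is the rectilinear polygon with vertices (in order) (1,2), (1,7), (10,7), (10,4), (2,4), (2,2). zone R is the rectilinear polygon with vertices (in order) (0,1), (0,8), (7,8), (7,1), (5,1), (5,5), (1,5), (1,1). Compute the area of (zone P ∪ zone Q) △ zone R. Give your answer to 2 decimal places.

38.00

|zone P ∪ zone Q| = 57.
|(zone P ∪ zone Q) ∩ zone R| = 26.
|(zone P ∪ zone Q) △ zone R| = 57 + 33 − 52 = 38.00.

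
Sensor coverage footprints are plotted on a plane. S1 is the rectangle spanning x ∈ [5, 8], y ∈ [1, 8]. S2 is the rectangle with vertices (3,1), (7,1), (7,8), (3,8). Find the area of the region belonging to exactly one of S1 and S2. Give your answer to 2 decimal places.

21.00

|S1∩S2|: x∈[5,7], y∈[1,8] → 2·7 = 14.
|S1 △ S2| = |S1| + |S2| − 2·|S1∩S2| = 21 + 28 − 28 = 21.00.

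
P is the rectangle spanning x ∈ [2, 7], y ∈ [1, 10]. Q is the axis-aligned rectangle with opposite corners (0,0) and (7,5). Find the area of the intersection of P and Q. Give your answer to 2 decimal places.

|P∩Q|: x∈[2,7], y∈[1,5] → 5·4 = 20.

20.00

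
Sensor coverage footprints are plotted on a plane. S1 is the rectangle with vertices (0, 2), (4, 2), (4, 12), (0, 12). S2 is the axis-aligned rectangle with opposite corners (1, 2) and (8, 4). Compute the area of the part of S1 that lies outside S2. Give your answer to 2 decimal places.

34.00

|S1∩S2|: x∈[1,4], y∈[2,4] → 3·2 = 6.
|S1| = 40.
|S1 ∖ S2| = |S1| − |S1∩S2| = 40 − 6 = 34.00.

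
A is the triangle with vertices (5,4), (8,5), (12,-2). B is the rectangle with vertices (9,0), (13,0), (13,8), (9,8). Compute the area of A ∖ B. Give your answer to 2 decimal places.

|A| = 12.5, |A∩B| = 2.8274.
|A ∖ B| = |A| − |A∩B| = 12.5 − 2.8274 = 9.67.

9.67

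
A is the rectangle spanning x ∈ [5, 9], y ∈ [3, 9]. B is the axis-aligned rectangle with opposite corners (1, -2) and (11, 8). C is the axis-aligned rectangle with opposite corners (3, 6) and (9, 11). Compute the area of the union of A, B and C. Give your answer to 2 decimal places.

118.00

By inclusion–exclusion:
Individual areas: |A| = 24, |B| = 100, |C| = 30.
|A∩B|: x∈[5,9], y∈[3,8] → 4·5 = 20.
|A∩C|: x∈[5,9], y∈[6,9] → 4·3 = 12.
|B∩C|: x∈[3,9], y∈[6,8] → 6·2 = 12.
|A∩B∩C| = 8.
|A ∪ B ∪ C| = 154 − 44 + 8 = 118.00.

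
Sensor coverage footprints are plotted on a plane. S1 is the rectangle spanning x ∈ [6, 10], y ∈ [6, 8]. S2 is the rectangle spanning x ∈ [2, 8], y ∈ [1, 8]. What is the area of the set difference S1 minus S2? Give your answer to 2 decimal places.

|S1∩S2|: x∈[6,8], y∈[6,8] → 2·2 = 4.
|S1| = 8.
|S1 ∖ S2| = |S1| − |S1∩S2| = 8 − 4 = 4.00.

4.00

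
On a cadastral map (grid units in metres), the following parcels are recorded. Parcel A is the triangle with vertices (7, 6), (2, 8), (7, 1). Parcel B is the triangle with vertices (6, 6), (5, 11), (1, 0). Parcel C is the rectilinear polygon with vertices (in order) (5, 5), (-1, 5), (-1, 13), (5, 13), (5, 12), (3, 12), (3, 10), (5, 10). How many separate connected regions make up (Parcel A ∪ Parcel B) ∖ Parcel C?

(Parcel A ∪ Parcel B) ∖ Parcel C is a single connected region.

1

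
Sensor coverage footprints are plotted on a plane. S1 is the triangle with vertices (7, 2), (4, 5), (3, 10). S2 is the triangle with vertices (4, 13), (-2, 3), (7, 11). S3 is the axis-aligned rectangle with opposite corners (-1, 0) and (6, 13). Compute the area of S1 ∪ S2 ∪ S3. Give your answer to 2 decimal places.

92.67

By inclusion–exclusion:
Individual areas: |S1| = 6, |S2| = 21, |S3| = 91.
|S1∩S2| = 0.5758.
|S1∩S3| = 5.5.
|S2∩S3| = 19.8333.
|S1∩S2∩S3| = 0.5758.
|S1 ∪ S2 ∪ S3| = 118 − 25.9092 + 0.5758 = 92.67.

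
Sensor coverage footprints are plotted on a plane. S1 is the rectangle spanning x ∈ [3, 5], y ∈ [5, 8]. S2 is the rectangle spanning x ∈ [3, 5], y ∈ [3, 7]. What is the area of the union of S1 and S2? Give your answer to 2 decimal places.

10.00

By inclusion–exclusion:
Individual areas: |S1| = 6, |S2| = 8.
|S1∩S2|: x∈[3,5], y∈[5,7] → 2·2 = 4.
|S1 ∪ S2| = 14 − 4 = 10.00.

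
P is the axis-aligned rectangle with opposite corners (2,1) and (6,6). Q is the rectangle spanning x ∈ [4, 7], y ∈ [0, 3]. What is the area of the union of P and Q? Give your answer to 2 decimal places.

25.00

By inclusion–exclusion:
Individual areas: |P| = 20, |Q| = 9.
|P∩Q|: x∈[4,6], y∈[1,3] → 2·2 = 4.
|P ∪ Q| = 29 − 4 = 25.00.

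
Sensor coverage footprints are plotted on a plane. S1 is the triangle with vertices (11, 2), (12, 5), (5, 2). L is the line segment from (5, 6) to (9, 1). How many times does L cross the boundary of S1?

The segment meets the boundary at (8.2,2), (7.383,3.021).

2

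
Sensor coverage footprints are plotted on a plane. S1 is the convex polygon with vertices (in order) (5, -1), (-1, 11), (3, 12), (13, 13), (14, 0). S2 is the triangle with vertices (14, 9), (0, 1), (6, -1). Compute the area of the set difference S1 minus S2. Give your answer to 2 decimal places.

|S1| = 152, |S1∩S2| = 31.083.
|S1 ∖ S2| = |S1| − |S1∩S2| = 152 − 31.083 = 120.92.

120.92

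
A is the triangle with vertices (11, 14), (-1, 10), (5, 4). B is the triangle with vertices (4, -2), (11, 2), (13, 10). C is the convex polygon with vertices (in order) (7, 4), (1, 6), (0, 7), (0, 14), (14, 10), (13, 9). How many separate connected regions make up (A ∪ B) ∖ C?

(A ∪ B) ∖ C splits into 4 disjoint pieces (area 0.4444, area 0.6667, area 5.4484, area 23.1579).

4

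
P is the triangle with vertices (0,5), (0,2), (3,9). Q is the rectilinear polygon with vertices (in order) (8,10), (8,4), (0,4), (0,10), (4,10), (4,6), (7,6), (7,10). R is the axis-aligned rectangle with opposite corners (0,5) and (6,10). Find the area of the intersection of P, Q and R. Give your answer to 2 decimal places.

The intersection is the polygon with vertices (3,9), (1.286,5), (0,5).
By the shoelace formula its area is 2.57.

2.57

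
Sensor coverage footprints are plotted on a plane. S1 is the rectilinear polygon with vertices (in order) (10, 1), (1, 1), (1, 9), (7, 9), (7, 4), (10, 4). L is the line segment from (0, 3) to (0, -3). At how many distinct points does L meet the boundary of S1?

The segment lies entirely outside S1 and never meets its boundary.

0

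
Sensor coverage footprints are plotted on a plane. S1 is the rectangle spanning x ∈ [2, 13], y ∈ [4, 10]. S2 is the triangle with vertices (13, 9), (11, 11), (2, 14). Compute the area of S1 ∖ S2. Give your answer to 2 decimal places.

65.40

|S1| = 66, |S1∩S2| = 0.6.
|S1 ∖ S2| = |S1| − |S1∩S2| = 66 − 0.6 = 65.40.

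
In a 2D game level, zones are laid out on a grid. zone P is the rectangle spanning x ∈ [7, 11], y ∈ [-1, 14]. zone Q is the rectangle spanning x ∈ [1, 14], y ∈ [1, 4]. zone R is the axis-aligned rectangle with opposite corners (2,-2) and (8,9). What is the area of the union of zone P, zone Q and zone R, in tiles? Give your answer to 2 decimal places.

By inclusion–exclusion:
Individual areas: |zone P| = 60, |zone Q| = 39, |zone R| = 66.
|zone P∩zone Q|: x∈[7,11], y∈[1,4] → 4·3 = 12.
|zone P∩zone R|: x∈[7,8], y∈[-1,9] → 1·10 = 10.
|zone Q∩zone R|: x∈[2,8], y∈[1,4] → 6·3 = 18.
|zone P∩zone Q∩zone R| = 3.
|zone P ∪ zone Q ∪ zone R| = 165 − 40 + 3 = 128.00.

128.00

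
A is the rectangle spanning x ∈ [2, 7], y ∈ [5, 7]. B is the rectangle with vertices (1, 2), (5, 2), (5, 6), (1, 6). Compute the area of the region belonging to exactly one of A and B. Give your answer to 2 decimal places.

20.00

|A∩B|: x∈[2,5], y∈[5,6] → 3·1 = 3.
|A △ B| = |A| + |B| − 2·|A∩B| = 10 + 16 − 6 = 20.00.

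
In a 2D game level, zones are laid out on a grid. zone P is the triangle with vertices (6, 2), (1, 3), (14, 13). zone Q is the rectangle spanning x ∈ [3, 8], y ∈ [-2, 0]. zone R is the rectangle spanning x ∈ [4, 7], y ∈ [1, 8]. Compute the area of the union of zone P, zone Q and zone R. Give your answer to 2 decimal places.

By inclusion–exclusion:
Individual areas: |zone P| = 31.5, |zone Q| = 10, |zone R| = 21.
|zone P∩zone Q| = 0.
|zone P∩zone R| = 12.2971.
|zone Q∩zone R| = 0 (no overlap).
|zone P∩zone Q∩zone R| = 0.
|zone P ∪ zone Q ∪ zone R| = 62.5 − 12.2971 + 0 = 50.20.

50.20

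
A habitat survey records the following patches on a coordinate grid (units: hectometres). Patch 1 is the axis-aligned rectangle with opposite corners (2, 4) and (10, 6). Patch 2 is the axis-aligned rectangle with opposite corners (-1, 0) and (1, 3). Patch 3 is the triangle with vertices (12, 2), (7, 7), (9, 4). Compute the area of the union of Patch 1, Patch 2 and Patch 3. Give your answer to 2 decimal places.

By inclusion–exclusion:
Individual areas: |Patch 1| = 16, |Patch 2| = 6, |Patch 3| = 2.5.
|Patch 1∩Patch 2| = 0 (no overlap).
|Patch 1∩Patch 3| = 1.3333.
|Patch 2∩Patch 3| = 0.
|Patch 1∩Patch 2∩Patch 3| = 0.
|Patch 1 ∪ Patch 2 ∪ Patch 3| = 24.5 − 1.3333 + 0 = 23.17.

23.17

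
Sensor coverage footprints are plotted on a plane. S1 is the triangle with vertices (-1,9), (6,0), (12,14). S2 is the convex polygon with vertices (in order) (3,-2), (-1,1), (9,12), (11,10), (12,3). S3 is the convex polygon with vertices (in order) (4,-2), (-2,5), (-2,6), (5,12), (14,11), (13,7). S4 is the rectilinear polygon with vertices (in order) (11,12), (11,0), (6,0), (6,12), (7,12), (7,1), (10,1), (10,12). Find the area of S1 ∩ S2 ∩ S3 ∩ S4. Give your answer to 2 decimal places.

8.50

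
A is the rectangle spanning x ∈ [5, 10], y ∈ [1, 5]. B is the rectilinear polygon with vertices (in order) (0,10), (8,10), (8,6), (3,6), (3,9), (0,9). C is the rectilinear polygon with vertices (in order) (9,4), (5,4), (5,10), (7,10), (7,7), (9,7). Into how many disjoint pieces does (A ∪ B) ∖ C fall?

(A ∪ B) ∖ C splits into 3 disjoint pieces (area 16, area 11, area 3).

3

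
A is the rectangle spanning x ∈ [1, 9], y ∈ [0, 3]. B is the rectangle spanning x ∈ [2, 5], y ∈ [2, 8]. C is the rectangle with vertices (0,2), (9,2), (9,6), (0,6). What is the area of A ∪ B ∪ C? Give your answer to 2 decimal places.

By inclusion–exclusion:
Individual areas: |A| = 24, |B| = 18, |C| = 36.
|A∩B|: x∈[2,5], y∈[2,3] → 3·1 = 3.
|A∩C|: x∈[1,9], y∈[2,3] → 8·1 = 8.
|B∩C|: x∈[2,5], y∈[2,6] → 3·4 = 12.
|A∩B∩C| = 3.
|A ∪ B ∪ C| = 78 − 23 + 3 = 58.00.

58.00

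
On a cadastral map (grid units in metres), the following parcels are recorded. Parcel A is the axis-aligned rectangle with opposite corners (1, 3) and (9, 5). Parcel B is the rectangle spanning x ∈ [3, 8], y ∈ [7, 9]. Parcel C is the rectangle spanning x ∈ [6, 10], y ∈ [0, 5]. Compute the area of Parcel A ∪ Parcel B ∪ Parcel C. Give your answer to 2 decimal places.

40.00

By inclusion–exclusion:
Individual areas: |Parcel A| = 16, |Parcel B| = 10, |Parcel C| = 20.
|Parcel A∩Parcel B| = 0 (no overlap).
|Parcel A∩Parcel C|: x∈[6,9], y∈[3,5] → 3·2 = 6.
|Parcel B∩Parcel C| = 0 (no overlap).
|Parcel A∩Parcel B∩Parcel C| = 0.
|Parcel A ∪ Parcel B ∪ Parcel C| = 46 − 6 + 0 = 40.00.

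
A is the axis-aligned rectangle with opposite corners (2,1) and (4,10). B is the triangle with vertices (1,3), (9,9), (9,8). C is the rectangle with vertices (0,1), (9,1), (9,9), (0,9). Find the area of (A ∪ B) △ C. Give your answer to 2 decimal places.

54.50

|A ∪ B| = 21.5.
|(A ∪ B) ∩ C| = 19.5.
|(A ∪ B) △ C| = 21.5 + 72 − 39 = 54.50.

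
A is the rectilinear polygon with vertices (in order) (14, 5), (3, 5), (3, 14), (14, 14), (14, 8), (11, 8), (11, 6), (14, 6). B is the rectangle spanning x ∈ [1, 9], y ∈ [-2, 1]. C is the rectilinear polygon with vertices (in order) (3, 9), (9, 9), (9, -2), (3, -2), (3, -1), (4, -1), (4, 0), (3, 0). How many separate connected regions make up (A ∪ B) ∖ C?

(A ∪ B) ∖ C splits into 2 disjoint pieces (area 69, area 7).

2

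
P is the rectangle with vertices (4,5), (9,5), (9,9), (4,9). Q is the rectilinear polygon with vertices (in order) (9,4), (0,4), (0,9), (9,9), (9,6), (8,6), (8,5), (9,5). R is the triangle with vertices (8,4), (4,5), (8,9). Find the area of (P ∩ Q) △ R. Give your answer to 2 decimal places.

|P ∩ Q| = 19.
|(P ∩ Q) ∩ R| = 8.
|(P ∩ Q) △ R| = 19 + 10 − 16 = 13.00.

13.00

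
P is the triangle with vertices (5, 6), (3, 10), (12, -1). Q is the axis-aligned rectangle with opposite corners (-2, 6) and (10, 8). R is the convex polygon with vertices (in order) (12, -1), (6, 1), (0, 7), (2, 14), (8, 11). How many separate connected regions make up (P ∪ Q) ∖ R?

2

(P ∪ Q) ∖ R splits into 2 disjoint pieces (area 1.3333, area 4.6429).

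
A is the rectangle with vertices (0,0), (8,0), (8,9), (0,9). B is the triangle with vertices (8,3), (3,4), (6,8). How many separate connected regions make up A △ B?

1

A △ B is a single connected region.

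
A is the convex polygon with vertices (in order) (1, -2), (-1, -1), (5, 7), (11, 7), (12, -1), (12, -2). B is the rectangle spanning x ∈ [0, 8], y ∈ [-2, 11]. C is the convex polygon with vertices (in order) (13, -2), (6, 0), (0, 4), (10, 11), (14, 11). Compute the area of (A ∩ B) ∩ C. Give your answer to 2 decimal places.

31.27

The region (A ∩ B) ∩ C is the polygon with vertices (5,7), (8,7), (8,-0.571), (6,0), (1.833,2.778).
By the shoelace formula its area is 31.27.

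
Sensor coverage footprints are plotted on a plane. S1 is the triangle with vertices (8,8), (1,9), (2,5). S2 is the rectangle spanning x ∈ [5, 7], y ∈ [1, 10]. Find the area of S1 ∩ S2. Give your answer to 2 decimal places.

The intersection is the polygon with vertices (7,8.143), (7,7.5), (5,6.5), (5,8.429).
By the shoelace formula its area is 2.57.

2.57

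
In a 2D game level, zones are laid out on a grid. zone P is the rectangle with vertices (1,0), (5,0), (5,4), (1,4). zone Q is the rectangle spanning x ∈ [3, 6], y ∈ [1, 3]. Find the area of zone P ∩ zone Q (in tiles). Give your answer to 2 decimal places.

4.00

|zone P∩zone Q|: x∈[3,5], y∈[1,3] → 2·2 = 4.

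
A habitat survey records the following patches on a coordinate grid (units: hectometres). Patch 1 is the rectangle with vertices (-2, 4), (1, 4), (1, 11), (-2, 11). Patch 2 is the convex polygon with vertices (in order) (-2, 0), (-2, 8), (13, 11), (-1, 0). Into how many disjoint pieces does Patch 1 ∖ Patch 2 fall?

1

Patch 1 ∖ Patch 2 is a single connected region.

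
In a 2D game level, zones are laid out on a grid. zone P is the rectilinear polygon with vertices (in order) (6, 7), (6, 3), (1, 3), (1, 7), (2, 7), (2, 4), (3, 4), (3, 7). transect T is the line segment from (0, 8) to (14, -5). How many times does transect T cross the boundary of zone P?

4

The segment meets the boundary at (5.385,3), (3,5.214), (1.077,7), (2,6.143).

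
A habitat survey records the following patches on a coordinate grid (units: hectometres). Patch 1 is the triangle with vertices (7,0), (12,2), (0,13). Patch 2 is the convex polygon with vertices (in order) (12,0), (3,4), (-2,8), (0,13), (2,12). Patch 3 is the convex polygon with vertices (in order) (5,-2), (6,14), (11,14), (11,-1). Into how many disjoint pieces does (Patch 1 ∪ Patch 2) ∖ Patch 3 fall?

(Patch 1 ∪ Patch 2) ∖ Patch 3 splits into 3 disjoint pieces (area 41.9022, area 0.6583, area 0.3778).

3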